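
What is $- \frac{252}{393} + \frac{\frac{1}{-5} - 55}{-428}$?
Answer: $- \frac{35901}{70085} \approx -0.51225$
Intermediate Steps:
$- \frac{252}{393} + \frac{\frac{1}{-5} - 55}{-428} = \left(-252\right) \frac{1}{393} + \left(- \frac{1}{5} - 55\right) \left(- \frac{1}{428}\right) = - \frac{84}{131} - - \frac{69}{535} = - \frac{84}{131} + \frac{69}{535} = - \frac{35901}{70085}$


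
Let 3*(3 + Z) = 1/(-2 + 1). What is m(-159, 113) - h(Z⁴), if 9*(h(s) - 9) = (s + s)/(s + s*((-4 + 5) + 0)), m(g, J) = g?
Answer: -1513/9 ≈ -168.11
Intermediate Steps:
Z = -10/3 (Z = -3 + 1/(3*(-2 + 1)) = -3 + (⅓)/(-1) = -3 + (⅓)*(-1) = -3 - ⅓ = -10/3 ≈ -3.3333)
h(s) = 82/9 (h(s) = 9 + ((s + s)/(s + s*((-4 + 5) + 0)))/9 = 9 + ((2*s)/(s + s*(1 + 0)))/9 = 9 + ((2*s)/(s + s*1))/9 = 9 + ((2*s)/(s + s))/9 = 9 + ((2*s)/((2*s)))/9 = 9 + ((2*s)*(1/(2*s)))/9 = 9 + (⅑)*1 = 9 + ⅑ = 82/9)
m(-159, 113) - h(Z⁴) = -159 - 1*82/9 = -159 - 82/9 = -1513/9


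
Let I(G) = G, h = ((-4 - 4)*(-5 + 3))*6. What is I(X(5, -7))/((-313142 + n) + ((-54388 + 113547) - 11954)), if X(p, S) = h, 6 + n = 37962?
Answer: -96/227981 ≈ -0.00042109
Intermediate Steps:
h = 96 (h = -8*(-2)*6 = 16*6 = 96)
n = 37956 (n = -6 + 37962 = 37956)
X(p, S) = 96
I(X(5, -7))/((-313142 + n) + ((-54388 + 113547) - 11954)) = 96/((-313142 + 37956) + ((-54388 + 113547) - 11954)) = 96/(-275186 + (59159 - 11954)) = 96/(-275186 + 47205) = 96/(-227981) = 96*(-1/227981) = -96/227981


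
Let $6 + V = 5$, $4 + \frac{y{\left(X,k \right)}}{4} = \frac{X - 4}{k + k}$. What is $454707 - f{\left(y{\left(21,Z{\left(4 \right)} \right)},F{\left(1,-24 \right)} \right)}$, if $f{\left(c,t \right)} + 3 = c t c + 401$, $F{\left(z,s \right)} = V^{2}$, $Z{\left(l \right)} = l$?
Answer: $\frac{1817011}{4} \approx 4.5425 \cdot 10^{5}$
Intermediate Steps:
$y{\left(X,k \right)} = -16 + \frac{2 \left(-4 + X\right)}{k}$ ($y{\left(X,k \right)} = -16 + 4 \frac{X - 4}{k + k} = -16 + 4 \frac{-4 + X}{2 k} = -16 + \frac{2 \left(-4 + X\right)}{k}$)
$V = -1$ ($V = -6 + 5 = -1$)
$F{\left(z,s \right)} = 1$ ($F{\left(z,s \right)} = \left(-1\right)^{2} = 1$)
$f{\left(c,t \right)} = 398 + t c^{2}$ ($f{\left(c,t \right)} = -3 + \left(c t c + 401\right) = -3 + \left(t c^{2} + 401\right) = -3 + \left(401 + t c^{2}\right) = 398 + t c^{2}$)
$454707 - f{\left(y{\left(21,Z{\left(4 \right)} \right)},F{\left(1,-24 \right)} \right)} = 454707 - \left(398 + 1 \left(\frac{2 \left(-4 + 21 - 32\right)}{4}\right)^{2}\right) = 454707 - \left(398 + 1 \left(2 \cdot \frac{1}{4} \left(-4 + 21 - 32\right)\right)^{2}\right) = 454707 - \left(398 + 1 \left(2 \cdot \frac{1}{4} \left(-15\right)\right)^{2}\right) = 454707 - \left(398 + 1 \left(- \frac{15}{2}\right)^{2}\right) = 454707 - \left(398 + 1 \cdot \frac{225}{4}\right) = 454707 - \left(398 + \frac{225}{4}\right) = 454707 - \frac{1817}{4} = \frac{1817011}{4}$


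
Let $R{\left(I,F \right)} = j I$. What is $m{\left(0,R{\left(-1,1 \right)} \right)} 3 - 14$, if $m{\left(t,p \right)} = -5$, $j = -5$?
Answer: $-29$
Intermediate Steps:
$R{\left(I,F \right)} = - 5 I$
$m{\left(0,R{\left(-1,1 \right)} \right)} 3 - 14 = \left(-5\right) 3 - 14 = -15 - 14 = -29$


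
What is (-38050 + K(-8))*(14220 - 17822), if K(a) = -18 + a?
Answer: 137149752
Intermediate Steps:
(-38050 + K(-8))*(14220 - 17822) = (-38050 + (-18 - 8))*(14220 - 17822) = (-38050 - 26)*(-3602) = -38076*(-3602) = 137149752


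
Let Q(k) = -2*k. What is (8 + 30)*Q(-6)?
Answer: 456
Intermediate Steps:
(8 + 30)*Q(-6) = (8 + 30)*(-2*(-6)) = 38*12 = 456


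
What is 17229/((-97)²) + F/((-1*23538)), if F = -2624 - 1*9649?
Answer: 173670953/73823014 ≈ 2.3525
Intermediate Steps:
F = -12273 (F = -2624 - 9649 = -12273)
17229/((-97)²) + F/((-1*23538)) = 17229/((-97)²) - 12273/((-1*23538)) = 17229/9409 - 12273/(-23538) = 17229*(1/9409) - 12273*(-1/23538) = 17229/9409 + 4091/7846 = 173670953/73823014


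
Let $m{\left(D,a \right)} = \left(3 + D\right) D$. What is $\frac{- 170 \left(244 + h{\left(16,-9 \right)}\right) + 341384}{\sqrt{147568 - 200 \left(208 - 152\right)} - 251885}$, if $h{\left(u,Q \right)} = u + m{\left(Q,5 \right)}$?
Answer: $- \frac{72543887540}{63445916857} - \frac{3456048 \sqrt{947}}{63445916857} \approx -1.1451$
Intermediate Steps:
$m{\left(D,a \right)} = D \left(3 + D\right)$
$h{\left(u,Q \right)} = u + Q \left(3 + Q\right)$
$\frac{- 170 \left(244 + h{\left(16,-9 \right)}\right) + 341384}{\sqrt{147568 - 200 \left(208 - 152\right)} - 251885} = \frac{- 170 \left(244 - \left(-16 + 9 \left(3 - 9\right)\right)\right) + 341384}{\sqrt{147568 - 200 \left(208 - 152\right)} - 251885} = \frac{- 170 \left(244 + \left(16 - -54\right)\right) + 341384}{\sqrt{147568 - 11200} - 251885} = \frac{- 170 \left(244 + \left(16 + 54\right)\right) + 341384}{\sqrt{147568 - 11200} - 251885} = \frac{- 170 \left(244 + 70\right) + 341384}{\sqrt{136368} - 251885} = \frac{\left(-170\right) 314 + 341384}{12 \sqrt{947} - 251885} = \frac{-53380 + 341384}{-251885 + 12 \sqrt{947}} = \frac{288004}{-251885 + 12 \sqrt{947}}$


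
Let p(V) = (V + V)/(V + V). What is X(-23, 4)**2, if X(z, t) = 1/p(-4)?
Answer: 1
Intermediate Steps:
p(V) = 1 (p(V) = (2*V)/((2*V)) = (2*V)*(1/(2*V)) = 1)
X(z, t) = 1 (X(z, t) = 1/1 = 1)
X(-23, 4)**2 = 1**2 = 1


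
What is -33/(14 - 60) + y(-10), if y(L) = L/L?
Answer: 79/46 ≈ 1.7174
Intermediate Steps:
y(L) = 1
-33/(14 - 60) + y(-10) = -33/(14 - 60) + 1 = -33/(-46) + 1 = -33*(-1/46) + 1 = 33/46 + 1 = 79/46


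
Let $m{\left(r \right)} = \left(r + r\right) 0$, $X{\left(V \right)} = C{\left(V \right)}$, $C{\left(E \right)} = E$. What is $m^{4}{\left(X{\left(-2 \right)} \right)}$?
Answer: $0$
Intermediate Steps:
$X{\left(V \right)} = V$
$m{\left(r \right)} = 0$ ($m{\left(r \right)} = 2 r 0 = 0$)
$m^{4}{\left(X{\left(-2 \right)} \right)} = 0^{4} = 0$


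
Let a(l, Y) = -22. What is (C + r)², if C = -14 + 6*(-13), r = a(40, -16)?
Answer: 12996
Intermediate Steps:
r = -22
C = -92 (C = -14 - 78 = -92)
(C + r)² = (-92 - 22)² = (-114)² = 12996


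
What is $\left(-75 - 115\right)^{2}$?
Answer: $36100$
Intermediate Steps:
$\left(-75 - 115\right)^{2} = \left(-190\right)^{2} = 36100$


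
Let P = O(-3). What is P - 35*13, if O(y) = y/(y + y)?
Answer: -909/2 ≈ -454.50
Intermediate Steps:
O(y) = ½ (O(y) = y/((2*y)) = (1/(2*y))*y = ½)
P = ½ ≈ 0.50000
P - 35*13 = ½ - 35*13 = ½ - 455 = -909/2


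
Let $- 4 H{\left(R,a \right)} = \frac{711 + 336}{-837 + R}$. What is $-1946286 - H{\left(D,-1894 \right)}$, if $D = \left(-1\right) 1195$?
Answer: $- \frac{15819413655}{8128} \approx -1.9463 \cdot 10^{6}$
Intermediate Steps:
$D = -1195$
$H{\left(R,a \right)} = - \frac{1047}{4 \left(-837 + R\right)}$ ($H{\left(R,a \right)} = - \frac{\left(711 + 336\right) \frac{1}{-837 + R}}{4} = - \frac{1047 \frac{1}{-837 + R}}{4} = - \frac{1047}{4 \left(-837 + R\right)}$)
$-1946286 - H{\left(D,-1894 \right)} = -1946286 - - \frac{1047}{-3348 + 4 \left(-1195\right)} = -1946286 - - \frac{1047}{-3348 - 4780} = -1946286 - - \frac{1047}{-8128} = -1946286 - \left(-1047\right) \left(- \frac{1}{8128}\right) = -1946286 - \frac{1047}{8128} = - \frac{15819413655}{8128}$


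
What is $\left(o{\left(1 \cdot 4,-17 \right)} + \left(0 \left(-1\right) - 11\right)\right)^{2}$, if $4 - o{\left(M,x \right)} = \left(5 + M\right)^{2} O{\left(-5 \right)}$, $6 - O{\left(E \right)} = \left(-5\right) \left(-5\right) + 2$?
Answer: $2869636$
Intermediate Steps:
$O{\left(E \right)} = -21$ ($O{\left(E \right)} = 6 - \left(\left(-5\right) \left(-5\right) + 2\right) = 6 - \left(25 + 2\right) = 6 - 27 = -21$)
$o{\left(M,x \right)} = 4 + 21 \left(5 + M\right)^{2}$ ($o{\left(M,x \right)} = 4 - \left(5 + M\right)^{2} \left(-21\right) = 4 - - 21 \left(5 + M\right)^{2} = 4 + 21 \left(5 + M\right)^{2}$)
$\left(o{\left(1 \cdot 4,-17 \right)} + \left(0 \left(-1\right) - 11\right)\right)^{2} = \left(\left(4 + 21 \left(5 + 1 \cdot 4\right)^{2}\right) + \left(0 \left(-1\right) - 11\right)\right)^{2} = \left(\left(4 + 21 \left(5 + 4\right)^{2}\right) + \left(0 - 11\right)\right)^{2} = \left(\left(4 + 21 \cdot 9^{2}\right) - 11\right)^{2} = \left(\left(4 + 21 \cdot 81\right) - 11\right)^{2} = \left(\left(4 + 1701\right) - 11\right)^{2} = \left(1705 - 11\right)^{2} = 1694^{2} = 2869636$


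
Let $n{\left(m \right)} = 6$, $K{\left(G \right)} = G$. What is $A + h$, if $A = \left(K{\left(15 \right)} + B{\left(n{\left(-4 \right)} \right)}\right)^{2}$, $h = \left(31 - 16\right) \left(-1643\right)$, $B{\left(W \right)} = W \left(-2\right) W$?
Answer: $-21396$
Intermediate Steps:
$B{\left(W \right)} = - 2 W^{2}$ ($B{\left(W \right)} = - 2 W W = - 2 W^{2}$)
$h = -24645$ ($h = \left(31 - 16\right) \left(-1643\right) = 15 \left(-1643\right) = -24645$)
$A = 3249$ ($A = \left(15 - 2 \cdot 6^{2}\right)^{2} = \left(15 - 72\right)^{2} = \left(-57\right)^{2} = 3249$)
$A + h = 3249 - 24645 = -21396$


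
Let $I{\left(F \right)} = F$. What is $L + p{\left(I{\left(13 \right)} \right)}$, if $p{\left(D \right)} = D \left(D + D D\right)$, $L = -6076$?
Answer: $-3710$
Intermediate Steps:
$p{\left(D \right)} = D \left(D + D^{2}\right)$
$L + p{\left(I{\left(13 \right)} \right)} = -6076 + 13^{2} \left(1 + 13\right) = -6076 + 169 \cdot 14 = -6076 + 2366 = -3710$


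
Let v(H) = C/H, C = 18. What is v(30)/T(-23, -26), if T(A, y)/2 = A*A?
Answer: 3/5290 ≈ 0.00056711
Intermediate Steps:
v(H) = 18/H
T(A, y) = 2*A² (T(A, y) = 2*(A*A) = 2*A²)
v(30)/T(-23, -26) = (18/30)/((2*(-23)²)) = (18*(1/30))/((2*529)) = (⅗)/1058 = (⅗)*(1/1058) = 3/5290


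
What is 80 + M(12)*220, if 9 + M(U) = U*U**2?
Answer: 378260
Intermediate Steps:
M(U) = -9 + U**3 (M(U) = -9 + U*U**2 = -9 + U**3)
80 + M(12)*220 = 80 + (-9 + 12**3)*220 = 80 + (-9 + 1728)*220 = 80 + 1719*220 = 80 + 378180 = 378260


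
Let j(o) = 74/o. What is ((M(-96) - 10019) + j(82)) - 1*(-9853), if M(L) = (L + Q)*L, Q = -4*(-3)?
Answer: 323855/41 ≈ 7898.9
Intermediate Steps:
Q = 12
M(L) = L*(12 + L) (M(L) = (L + 12)*L = (12 + L)*L = L*(12 + L))
((M(-96) - 10019) + j(82)) - 1*(-9853) = ((-96*(12 - 96) - 10019) + 74/82) - 1*(-9853) = ((-96*(-84) - 10019) + 74*(1/82)) + 9853 = ((8064 - 10019) + 37/41) + 9853 = (-1955 + 37/41) + 9853 = -80118/41 + 9853 = 323855/41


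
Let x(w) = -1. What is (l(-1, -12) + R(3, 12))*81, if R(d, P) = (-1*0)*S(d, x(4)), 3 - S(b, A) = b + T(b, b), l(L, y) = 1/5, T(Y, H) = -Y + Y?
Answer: 81/5 ≈ 16.200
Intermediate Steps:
T(Y, H) = 0
l(L, y) = ⅕
S(b, A) = 3 - b (S(b, A) = 3 - (b + 0) = 3 - b)
R(d, P) = 0 (R(d, P) = (-1*0)*(3 - d) = 0*(3 - d) = 0)
(l(-1, -12) + R(3, 12))*81 = (⅕ + 0)*81 = (⅕)*81 = 81/5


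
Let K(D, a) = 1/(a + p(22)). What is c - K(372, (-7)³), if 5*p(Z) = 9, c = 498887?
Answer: 851101227/1706 ≈ 4.9889e+5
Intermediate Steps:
p(Z) = 9/5 (p(Z) = (⅕)*9 = 9/5)
K(D, a) = 1/(9/5 + a) (K(D, a) = 1/(a + 9/5) = 1/(9/5 + a))
c - K(372, (-7)³) = 498887 - 5/(9 + 5*(-7)³) = 498887 - 5/(9 + 5*(-343)) = 498887 - 5/(9 - 1715) = 498887 - 5/(-1706) = 498887 - 5*(-1)/1706 = 498887 - 1*(-5/1706) = 498887 + 5/1706 = 851101227/1706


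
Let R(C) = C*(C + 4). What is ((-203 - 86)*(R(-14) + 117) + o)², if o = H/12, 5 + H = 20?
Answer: 88260685569/16 ≈ 5.5163e+9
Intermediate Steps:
R(C) = C*(4 + C)
H = 15 (H = -5 + 20 = 15)
o = 5/4 (o = 15/12 = (1/12)*15 = 5/4 ≈ 1.2500)
((-203 - 86)*(R(-14) + 117) + o)² = ((-203 - 86)*(-14*(4 - 14) + 117) + 5/4)² = (-289*(-14*(-10) + 117) + 5/4)² = (-289*(140 + 117) + 5/4)² = (-289*257 + 5/4)² = (-74273 + 5/4)² = (-297087/4)² = 88260685569/16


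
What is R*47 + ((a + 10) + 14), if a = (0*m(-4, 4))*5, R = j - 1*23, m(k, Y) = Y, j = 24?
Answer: 71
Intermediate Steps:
R = 1 (R = 24 - 1*23 = 24 - 23 = 1)
a = 0 (a = (0*4)*5 = 0*5 = 0)
R*47 + ((a + 10) + 14) = 1*47 + ((0 + 10) + 14) = 47 + (10 + 14) = 47 + 24 = 71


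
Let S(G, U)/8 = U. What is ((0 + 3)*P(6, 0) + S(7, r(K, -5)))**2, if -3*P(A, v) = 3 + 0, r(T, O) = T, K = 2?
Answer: 169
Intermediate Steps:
S(G, U) = 8*U
P(A, v) = -1 (P(A, v) = -(3 + 0)/3 = -1/3*3 = -1)
((0 + 3)*P(6, 0) + S(7, r(K, -5)))**2 = ((0 + 3)*(-1) + 8*2)**2 = (3*(-1) + 16)**2 = (-3 + 16)**2 = 13**2 = 169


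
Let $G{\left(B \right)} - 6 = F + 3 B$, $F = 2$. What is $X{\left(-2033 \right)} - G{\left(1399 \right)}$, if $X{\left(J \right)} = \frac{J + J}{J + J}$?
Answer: $-4204$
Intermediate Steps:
$G{\left(B \right)} = 8 + 3 B$ ($G{\left(B \right)} = 6 + \left(2 + 3 B\right) = 8 + 3 B$)
$X{\left(J \right)} = 1$ ($X{\left(J \right)} = \frac{2 J}{2 J} = 2 J \frac{1}{2 J} = 1$)
$X{\left(-2033 \right)} - G{\left(1399 \right)} = 1 - \left(8 + 3 \cdot 1399\right) = 1 - \left(8 + 4197\right) = 1 - 4205 = -4204$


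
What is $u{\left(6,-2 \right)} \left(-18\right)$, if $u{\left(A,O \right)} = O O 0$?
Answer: $0$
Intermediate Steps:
$u{\left(A,O \right)} = 0$ ($u{\left(A,O \right)} = O^{2} \cdot 0 = 0$)
$u{\left(6,-2 \right)} \left(-18\right) = 0 \left(-18\right) = 0$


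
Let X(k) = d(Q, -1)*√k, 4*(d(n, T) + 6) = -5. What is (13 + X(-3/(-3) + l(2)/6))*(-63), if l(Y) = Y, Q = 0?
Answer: -819 + 609*√3/2 ≈ -291.59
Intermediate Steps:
d(n, T) = -29/4 (d(n, T) = -6 + (¼)*(-5) = -6 - 5/4 = -29/4)
X(k) = -29*√k/4
(13 + X(-3/(-3) + l(2)/6))*(-63) = (13 - 29*√(-3/(-3) + 2/6)/4)*(-63) = (13 - 29*√(-3*(-⅓) + 2*(⅙))/4)*(-63) = (13 - 29*√(1 + ⅓)/4)*(-63) = (13 - 29*√3/6)*(-63) = -819 + 609*√3/2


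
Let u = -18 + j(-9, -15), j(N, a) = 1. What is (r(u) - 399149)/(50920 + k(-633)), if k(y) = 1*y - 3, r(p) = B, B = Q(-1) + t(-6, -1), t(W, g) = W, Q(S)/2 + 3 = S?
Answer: -399163/50284 ≈ -7.9382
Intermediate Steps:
Q(S) = -6 + 2*S
u = -17 (u = -18 + 1 = -17)
B = -14 (B = (-6 + 2*(-1)) - 6 = (-6 - 2) - 6 = -8 - 6 = -14)
r(p) = -14
k(y) = -3 + y (k(y) = y - 3 = -3 + y)
(r(u) - 399149)/(50920 + k(-633)) = (-14 - 399149)/(50920 + (-3 - 633)) = -399163/(50920 - 636) = -399163/50284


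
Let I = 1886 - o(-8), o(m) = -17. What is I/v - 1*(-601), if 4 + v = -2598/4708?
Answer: 1960053/10715 ≈ 182.93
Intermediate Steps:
v = -10715/2354 (v = -4 - 2598/4708 = -4 - 2598*1/4708 = -4 - 1299/2354 = -10715/2354 ≈ -4.5518)
I = 1903 (I = 1886 - 1*(-17) = 1886 + 17 = 1903)
I/v - 1*(-601) = 1903/(-10715/2354) - 1*(-601) = 1903*(-2354/10715) + 601 = -4479662/10715 + 601 = 1960053/10715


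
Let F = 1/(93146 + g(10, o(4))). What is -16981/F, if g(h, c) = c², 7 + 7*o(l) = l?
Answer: -77504051903/49 ≈ -1.5817e+9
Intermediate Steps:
o(l) = -1 + l/7
F = 49/4564163 (F = 1/(93146 + (-1 + (⅐)*4)²) = 1/(93146 + (-1 + 4/7)²) = 1/(93146 + (-3/7)²) = 1/(93146 + 9/49) = 1/(4564163/49) = 49/4564163 ≈ 1.0736e-5)
-16981/F = -16981/49/4564163 = -16981*4564163/49 = -77504051903/49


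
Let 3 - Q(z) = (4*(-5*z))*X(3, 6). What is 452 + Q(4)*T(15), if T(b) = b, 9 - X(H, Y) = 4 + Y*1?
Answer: -703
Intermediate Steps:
X(H, Y) = 5 - Y (X(H, Y) = 9 - (4 + Y*1) = 9 - (4 + Y) = 9 + (-4 - Y) = 5 - Y)
Q(z) = 3 - 20*z (Q(z) = 3 - 4*(-5*z)*(5 - 1*6) = 3 - (-20*z)*(5 - 6) = 3 - (-20*z)*(-1) = 3 - 20*z)
452 + Q(4)*T(15) = 452 + (3 - 20*4)*15 = 452 + (3 - 80)*15 = 452 - 77*15 = 452 - 1155 = -703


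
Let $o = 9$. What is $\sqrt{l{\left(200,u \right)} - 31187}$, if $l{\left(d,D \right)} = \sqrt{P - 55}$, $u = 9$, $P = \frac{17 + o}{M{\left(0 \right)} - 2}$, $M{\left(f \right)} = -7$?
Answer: $\frac{\sqrt{-280683 + 3 i \sqrt{521}}}{3} \approx 0.021542 + 176.6 i$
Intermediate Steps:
$P = - \frac{26}{9}$ ($P = \frac{17 + 9}{-7 - 2} = \frac{26}{-9} = 26 \left(- \frac{1}{9}\right) = - \frac{26}{9} \approx -2.8889$)
$l{\left(d,D \right)} = \frac{i \sqrt{521}}{3}$ ($l{\left(d,D \right)} = \sqrt{- \frac{26}{9} - 55} = \sqrt{- \frac{521}{9}} = \frac{i \sqrt{521}}{3}$)
$\sqrt{l{\left(200,u \right)} - 31187} = \sqrt{\frac{i \sqrt{521}}{3} - 31187} = \sqrt{-31187 + \frac{i \sqrt{521}}{3}}$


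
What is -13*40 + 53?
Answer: -467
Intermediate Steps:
-13*40 + 53 = -520 + 53 = -467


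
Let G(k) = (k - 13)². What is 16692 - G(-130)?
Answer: -3757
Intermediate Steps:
G(k) = (-13 + k)²
16692 - G(-130) = 16692 - (-13 - 130)² = 16692 - 1*(-143)² = 16692 - 1*20449 = 16692 - 20449 = -3757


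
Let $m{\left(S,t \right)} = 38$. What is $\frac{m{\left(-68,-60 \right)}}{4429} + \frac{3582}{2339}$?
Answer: $\frac{15953560}{10359431} \approx 1.54$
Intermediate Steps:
$\frac{m{\left(-68,-60 \right)}}{4429} + \frac{3582}{2339} = \frac{38}{4429} + \frac{3582}{2339} = \frac{15953560}{10359431}$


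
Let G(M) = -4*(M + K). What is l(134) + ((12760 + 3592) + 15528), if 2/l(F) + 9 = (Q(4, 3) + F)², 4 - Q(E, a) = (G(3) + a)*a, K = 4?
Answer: 723038401/22680 ≈ 31880.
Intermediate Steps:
G(M) = -16 - 4*M (G(M) = -4*(M + 4) = -4*(4 + M) = -16 - 4*M)
Q(E, a) = 4 - a*(-28 + a) (Q(E, a) = 4 - ((-16 - 4*3) + a)*a = 4 - ((-16 - 12) + a)*a = 4 - (-28 + a)*a = 4 - a*(-28 + a))
l(F) = 2/(-9 + (79 + F)²) (l(F) = 2/(-9 + ((4 - 1*3² + 28*3) + F)²) = 2/(-9 + ((4 - 1*9 + 84) + F)²) = 2/(-9 + ((4 - 9 + 84) + F)²) = 2/(-9 + (79 + F)²))
l(134) + ((12760 + 3592) + 15528) = 2/(-9 + (79 + 134)²) + ((12760 + 3592) + 15528) = 2/(-9 + 213²) + (16352 + 15528) = 2/(-9 + 45369) + 31880 = 2/45360 + 31880 = 2*(1/45360) + 31880 = 1/22680 + 31880 = 723038401/22680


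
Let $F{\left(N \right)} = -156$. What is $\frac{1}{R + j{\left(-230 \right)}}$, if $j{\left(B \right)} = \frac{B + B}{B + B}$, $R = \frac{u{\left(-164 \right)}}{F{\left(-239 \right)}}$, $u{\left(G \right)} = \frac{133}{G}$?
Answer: $\frac{25584}{25717} \approx 0.99483$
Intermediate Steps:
$R = \frac{133}{25584}$ ($R = \frac{133 \frac{1}{-164}}{-156} = 133 \left(- \frac{1}{164}\right) \left(- \frac{1}{156}\right) = \left(- \frac{133}{164}\right) \left(- \frac{1}{156}\right) = \frac{133}{25584} \approx 0.0051986$)
$j{\left(B \right)} = 1$ ($j{\left(B \right)} = \frac{2 B}{2 B} = 2 B \frac{1}{2 B} = 1$)
$\frac{1}{R + j{\left(-230 \right)}} = \frac{1}{\frac{133}{25584} + 1} = \frac{1}{\frac{25717}{25584}} = \frac{25584}{25717}$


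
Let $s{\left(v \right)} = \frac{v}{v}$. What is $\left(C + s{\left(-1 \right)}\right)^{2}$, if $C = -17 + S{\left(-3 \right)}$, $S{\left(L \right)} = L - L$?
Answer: $256$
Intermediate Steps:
$s{\left(v \right)} = 1$
$S{\left(L \right)} = 0$
$C = -17$ ($C = -17 + 0 = -17$)
$\left(C + s{\left(-1 \right)}\right)^{2} = \left(-17 + 1\right)^{2} = \left(-16\right)^{2} = 256$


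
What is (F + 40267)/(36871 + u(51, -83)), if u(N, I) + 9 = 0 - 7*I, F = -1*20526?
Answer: 19741/37443 ≈ 0.52723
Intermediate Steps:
F = -20526
u(N, I) = -9 - 7*I (u(N, I) = -9 + (0 - 7*I) = -9 - 7*I)
(F + 40267)/(36871 + u(51, -83)) = (-20526 + 40267)/(36871 + (-9 - 7*(-83))) = 19741/(36871 + (-9 + 581)) = 19741/(36871 + 572) = 19741/37443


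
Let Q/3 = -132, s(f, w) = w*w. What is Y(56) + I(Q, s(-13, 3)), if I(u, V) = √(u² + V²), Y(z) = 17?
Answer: 17 + 9*√1937 ≈ 413.10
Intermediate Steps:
s(f, w) = w²
Q = -396 (Q = 3*(-132) = -396)
I(u, V) = √(V² + u²)
Y(56) + I(Q, s(-13, 3)) = 17 + √((3²)² + (-396)²) = 17 + √(9² + 156816) = 17 + √(81 + 156816) = 17 + √156897 = 17 + 9*√1937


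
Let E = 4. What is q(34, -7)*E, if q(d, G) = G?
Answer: -28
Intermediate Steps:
q(34, -7)*E = -7*4 = -28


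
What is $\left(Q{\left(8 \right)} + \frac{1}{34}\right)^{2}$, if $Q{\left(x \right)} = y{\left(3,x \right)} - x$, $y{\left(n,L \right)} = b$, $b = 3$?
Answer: $\frac{28561}{1156} \approx 24.707$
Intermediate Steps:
$y{\left(n,L \right)} = 3$
$Q{\left(x \right)} = 3 - x$
$\left(Q{\left(8 \right)} + \frac{1}{34}\right)^{2} = \left(\left(3 - 8\right) + \frac{1}{34}\right)^{2} = \left(-5 + \frac{1}{34}\right)^{2} = \left(- \frac{169}{34}\right)^{2} = \frac{28561}{1156}$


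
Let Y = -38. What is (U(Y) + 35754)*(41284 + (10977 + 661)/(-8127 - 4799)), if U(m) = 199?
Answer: 417074610103/281 ≈ 1.4843e+9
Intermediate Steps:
(U(Y) + 35754)*(41284 + (10977 + 661)/(-8127 - 4799)) = (199 + 35754)*(41284 + (10977 + 661)/(-8127 - 4799)) = 35953*(41284 + 11638/(-12926)) = 35953*(41284 + 11638*(-1/12926)) = 35953*(41284 - 253/281) = 35953*(11600551/281) = 417074610103/281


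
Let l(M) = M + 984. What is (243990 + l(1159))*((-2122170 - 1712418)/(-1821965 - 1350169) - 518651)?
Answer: -67490761292931653/528689 ≈ -1.2766e+11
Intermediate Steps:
l(M) = 984 + M
(243990 + l(1159))*((-2122170 - 1712418)/(-1821965 - 1350169) - 518651) = (243990 + (984 + 1159))*((-2122170 - 1712418)/(-1821965 - 1350169) - 518651) = (243990 + 2143)*(-3834588/(-3172134) - 518651) = 246133*(-3834588*(-1/3172134) - 518651) = 246133*(639098/528689 - 518651) = 246133*(-274204439441/528689) = -67490761292931653/528689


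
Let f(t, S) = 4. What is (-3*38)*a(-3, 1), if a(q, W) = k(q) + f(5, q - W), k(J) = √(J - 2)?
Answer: -456 - 114*I*√5 ≈ -456.0 - 254.91*I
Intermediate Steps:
k(J) = √(-2 + J)
a(q, W) = 4 + √(-2 + q) (a(q, W) = √(-2 + q) + 4 = 4 + √(-2 + q))
(-3*38)*a(-3, 1) = (-3*38)*(4 + √(-2 - 3)) = -114*(4 + √(-5)) = -114*(4 + I*√5) = -456 - 114*I*√5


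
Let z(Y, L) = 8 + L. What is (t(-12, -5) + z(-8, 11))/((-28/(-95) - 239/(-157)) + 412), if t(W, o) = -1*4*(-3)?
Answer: 462365/6172081 ≈ 0.074912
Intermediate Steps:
t(W, o) = 12 (t(W, o) = -4*(-3) = 12)
(t(-12, -5) + z(-8, 11))/((-28/(-95) - 239/(-157)) + 412) = (12 + (8 + 11))/((-28/(-95) - 239/(-157)) + 412) = (12 + 19)/((-28*(-1/95) - 239*(-1/157)) + 412) = 31/((28/95 + 239/157) + 412) = 31/(27101/14915 + 412) = 31/(6172081/14915) = 31*(14915/6172081) = 462365/6172081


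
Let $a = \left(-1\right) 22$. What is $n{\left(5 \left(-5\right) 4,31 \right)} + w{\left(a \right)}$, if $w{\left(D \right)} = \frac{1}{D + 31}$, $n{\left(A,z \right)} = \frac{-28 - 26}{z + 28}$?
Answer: $- \frac{427}{531} \approx -0.80414$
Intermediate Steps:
$a = -22$
$n{\left(A,z \right)} = - \frac{54}{28 + z}$
$w{\left(D \right)} = \frac{1}{31 + D}$
$n{\left(5 \left(-5\right) 4,31 \right)} + w{\left(a \right)} = - \frac{54}{28 + 31} + \frac{1}{31 - 22} = - \frac{54}{59} + \frac{1}{9} = - \frac{427}{531}$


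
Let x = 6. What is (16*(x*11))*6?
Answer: 6336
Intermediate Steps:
(16*(x*11))*6 = (16*(6*11))*6 = (16*66)*6 = 1056*6 = 6336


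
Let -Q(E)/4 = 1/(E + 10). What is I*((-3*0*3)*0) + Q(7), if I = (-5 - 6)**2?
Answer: -4/17 ≈ -0.23529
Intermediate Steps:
Q(E) = -4/(10 + E) (Q(E) = -4/(E + 10) = -4/(10 + E))
I = 121 (I = (-11)**2 = 121)
I*((-3*0*3)*0) + Q(7) = 121*((-3*0*3)*0) - 4/(10 + 7) = 121*((0*3)*0) - 4/17 = 121*(0*0) - 4*1/17 = 121*0 - 4/17 = 0 - 4/17 = -4/17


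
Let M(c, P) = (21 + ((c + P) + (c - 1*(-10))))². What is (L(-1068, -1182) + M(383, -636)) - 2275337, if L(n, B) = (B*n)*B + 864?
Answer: -1494376984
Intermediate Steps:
L(n, B) = 864 + n*B² (L(n, B) = n*B² + 864 = 864 + n*B²)
M(c, P) = (31 + P + 2*c)² (M(c, P) = (21 + ((P + c) + (c + 10)))² = (21 + ((P + c) + (10 + c)))² = (21 + (10 + P + 2*c))² = (31 + P + 2*c)²)
(L(-1068, -1182) + M(383, -636)) - 2275337 = ((864 - 1068*(-1182)²) + (31 - 636 + 2*383)²) - 2275337 = ((864 - 1068*1397124) + (31 - 636 + 766)²) - 2275337 = ((864 - 1492128432) + 161²) - 2275337 = (-1492127568 + 25921) - 2275337 = -1492101647 - 2275337 = -1494376984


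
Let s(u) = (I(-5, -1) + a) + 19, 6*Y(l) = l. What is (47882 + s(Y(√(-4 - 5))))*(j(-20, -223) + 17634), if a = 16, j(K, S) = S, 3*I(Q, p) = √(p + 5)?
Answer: 2502883483/3 ≈ 8.3429e+8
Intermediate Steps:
I(Q, p) = √(5 + p)/3 (I(Q, p) = √(p + 5)/3 = √(5 + p)/3)
Y(l) = l/6
s(u) = 107/3 (s(u) = (√(5 - 1)/3 + 16) + 19 = (√4/3 + 16) + 19 = ((⅓)*2 + 16) + 19 = (⅔ + 16) + 19 = 50/3 + 19 = 107/3)
(47882 + s(Y(√(-4 - 5))))*(j(-20, -223) + 17634) = (47882 + 107/3)*(-223 + 17634) = (143753/3)*17411 = 2502883483/3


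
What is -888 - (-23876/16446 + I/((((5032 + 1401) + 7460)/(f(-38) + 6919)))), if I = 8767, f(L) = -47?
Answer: -18081539350/3461883 ≈ -5223.0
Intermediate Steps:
-888 - (-23876/16446 + I/((((5032 + 1401) + 7460)/(f(-38) + 6919)))) = -888 - (-23876/16446 + 8767/((((5032 + 1401) + 7460)/(-47 + 6919)))) = -888 - (-23876*1/16446 + 8767/(((6433 + 7460)/6872))) = -888 - (-11938/8223 + 8767/((13893*(1/6872)))) = -888 - (-11938/8223 + 8767/(13893/6872)) = -888 - (-11938/8223 + 8767*(6872/13893)) = -888 - (-11938/8223 + 5476984/1263) = -888 - 1*15007387246/3461883 = -888 - 15007387246/3461883 = -18081539350/3461883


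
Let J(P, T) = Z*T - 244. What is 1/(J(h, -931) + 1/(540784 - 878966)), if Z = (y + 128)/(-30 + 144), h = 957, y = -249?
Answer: 507273/377495656 ≈ 0.0013438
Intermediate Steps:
Z = -121/114 (Z = (-249 + 128)/(-30 + 144) = -121/114 ≈ -1.0614)
J(P, T) = -244 - 121*T/114 (J(P, T) = -121*T/114 - 244 = -244 - 121*T/114)
1/(J(h, -931) + 1/(540784 - 878966)) = 1/((-244 - 121/114*(-931)) + 1/(540784 - 878966)) = 1/((-244 + 5929/6) + 1/(-338182)) = 1/(4465/6 - 1/338182) = 1/(377495656/507273) = 507273/377495656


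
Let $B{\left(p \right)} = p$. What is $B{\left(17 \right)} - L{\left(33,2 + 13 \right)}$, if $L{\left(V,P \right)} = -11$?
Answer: $28$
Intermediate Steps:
$B{\left(17 \right)} - L{\left(33,2 + 13 \right)} = 17 - -11 = 17 + 11 = 28$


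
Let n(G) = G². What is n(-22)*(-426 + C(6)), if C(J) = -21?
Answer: -216348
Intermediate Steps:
n(-22)*(-426 + C(6)) = (-22)²*(-426 - 21) = 484*(-447) = -216348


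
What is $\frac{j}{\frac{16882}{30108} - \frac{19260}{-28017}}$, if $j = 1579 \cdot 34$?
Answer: $\frac{147993676116}{3440729} \approx 43012.0$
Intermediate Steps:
$j = 53686$
$\frac{j}{\frac{16882}{30108} - \frac{19260}{-28017}} = \frac{53686}{\frac{16882}{30108} - \frac{19260}{-28017}} = \frac{53686}{16882 \cdot \frac{1}{30108} - - \frac{2140}{3113}} = \frac{53686}{\frac{8441}{15054} + \frac{2140}{3113}} = \frac{53686}{\frac{58492393}{46863102}} = 53686 \cdot \frac{46863102}{58492393} = \frac{147993676116}{3440729}$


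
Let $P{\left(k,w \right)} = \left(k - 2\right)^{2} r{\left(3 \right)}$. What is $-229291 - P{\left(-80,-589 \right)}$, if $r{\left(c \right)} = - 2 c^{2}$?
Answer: $-108259$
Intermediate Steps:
$P{\left(k,w \right)} = - 18 \left(-2 + k\right)^{2}$ ($P{\left(k,w \right)} = \left(k - 2\right)^{2} \left(- 2 \cdot 3^{2}\right) = \left(-2 + k\right)^{2} \left(\left(-2\right) 9\right) = \left(-2 + k\right)^{2} \left(-18\right) = - 18 \left(-2 + k\right)^{2}$)
$-229291 - P{\left(-80,-589 \right)} = -229291 - - 18 \left(-2 - 80\right)^{2} = -229291 - - 18 \left(-82\right)^{2} = -229291 - \left(-18\right) 6724 = -229291 - -121032 = -229291 + 121032 = -108259$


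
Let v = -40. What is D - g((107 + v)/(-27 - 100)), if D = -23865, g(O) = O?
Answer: -3030788/127 ≈ -23864.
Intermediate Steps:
D - g((107 + v)/(-27 - 100)) = -23865 - (107 - 40)/(-27 - 100) = -23865 - 67/(-127) = -23865 - 67*(-1)/127 = -23865 - 1*(-67/127) = -23865 + 67/127 = -3030788/127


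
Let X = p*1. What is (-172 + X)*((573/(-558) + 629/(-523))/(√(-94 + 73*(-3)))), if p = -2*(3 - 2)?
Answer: -6289723*I*√313/5074669 ≈ -21.928*I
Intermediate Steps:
p = -2 (p = -2*1 = -2)
X = -2 (X = -2*1 = -2)
(-172 + X)*((573/(-558) + 629/(-523))/(√(-94 + 73*(-3)))) = (-172 - 2)*((573/(-558) + 629/(-523))/(√(-94 + 73*(-3)))) = -174*(573*(-1/558) + 629*(-1/523))/(√(-94 - 219)) = -174*(-191/186 - 629/523)/(√(-313)) = -(-6289723)/(16213*(I*√313)) = -(-6289723)*(-I*√313/313)/16213 = -6289723*I*√313/5074669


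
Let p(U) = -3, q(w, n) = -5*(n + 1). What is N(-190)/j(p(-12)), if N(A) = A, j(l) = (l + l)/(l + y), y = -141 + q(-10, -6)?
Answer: -11305/3 ≈ -3768.3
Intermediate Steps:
q(w, n) = -5 - 5*n (q(w, n) = -5*(1 + n) = -5 - 5*n)
y = -116 (y = -141 + (-5 - 5*(-6)) = -141 + (-5 + 30) = -141 + 25 = -116)
j(l) = 2*l/(-116 + l) (j(l) = (l + l)/(l - 116) = (2*l)/(-116 + l) = 2*l/(-116 + l))
N(-190)/j(p(-12)) = -190/(2*(-3)/(-116 - 3)) = -190/(2*(-3)/(-119)) = -190/(2*(-3)*(-1/119)) = -190/6/119 = -190*119/6 = -11305/3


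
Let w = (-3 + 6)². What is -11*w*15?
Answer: -1485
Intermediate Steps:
w = 9 (w = 3² = 9)
-11*w*15 = -11*9*15 = -99*15 = -1485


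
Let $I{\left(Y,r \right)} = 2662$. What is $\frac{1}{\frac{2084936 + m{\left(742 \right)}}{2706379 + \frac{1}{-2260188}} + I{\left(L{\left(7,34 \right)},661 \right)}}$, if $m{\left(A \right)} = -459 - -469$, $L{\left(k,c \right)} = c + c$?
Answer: $\frac{6116925339251}{16287967623016010} \approx 0.00037555$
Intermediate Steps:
$L{\left(k,c \right)} = 2 c$
$m{\left(A \right)} = 10$ ($m{\left(A \right)} = -459 + 469 = 10$)
$\frac{1}{\frac{2084936 + m{\left(742 \right)}}{2706379 + \frac{1}{-2260188}} + I{\left(L{\left(7,34 \right)},661 \right)}} = \frac{1}{\frac{2084936 + 10}{2706379 + \frac{1}{-2260188}} + 2662} = \frac{1}{\frac{2084946}{2706379 - \frac{1}{2260188}} + 2662} = \frac{1}{\frac{2084946}{\frac{6116925339251}{2260188}} + 2662} = \frac{1}{2084946 \cdot \frac{2260188}{6116925339251} + 2662} = \frac{1}{\frac{4712369929848}{6116925339251} + 2662} = \frac{1}{\frac{16287967623016010}{6116925339251}} = \frac{6116925339251}{16287967623016010}$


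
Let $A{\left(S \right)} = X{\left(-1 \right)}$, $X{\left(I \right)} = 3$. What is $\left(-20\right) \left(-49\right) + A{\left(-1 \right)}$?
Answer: $983$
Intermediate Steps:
$A{\left(S \right)} = 3$
$\left(-20\right) \left(-49\right) + A{\left(-1 \right)} = \left(-20\right) \left(-49\right) + 3 = 980 + 3 = 983$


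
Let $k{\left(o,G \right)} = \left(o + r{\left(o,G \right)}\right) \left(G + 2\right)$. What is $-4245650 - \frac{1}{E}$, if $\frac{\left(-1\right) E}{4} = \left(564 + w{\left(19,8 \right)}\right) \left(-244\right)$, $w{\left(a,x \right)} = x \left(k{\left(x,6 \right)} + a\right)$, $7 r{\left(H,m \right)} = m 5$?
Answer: $- \frac{43575721270407}{10263616} \approx -4.2456 \cdot 10^{6}$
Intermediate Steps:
$r{\left(H,m \right)} = \frac{5 m}{7}$ ($r{\left(H,m \right)} = \frac{m 5}{7} = \frac{5 m}{7}$)
$k{\left(o,G \right)} = \left(2 + G\right) \left(o + \frac{5 G}{7}\right)$ ($k{\left(o,G \right)} = \left(o + \frac{5 G}{7}\right) \left(G + 2\right) = \left(o + \frac{5 G}{7}\right) \left(2 + G\right) = \left(2 + G\right) \left(o + \frac{5 G}{7}\right)$)
$w{\left(a,x \right)} = x \left(\frac{240}{7} + a + 8 x\right)$ ($w{\left(a,x \right)} = x \left(\left(2 x + \frac{5 \cdot 6^{2}}{7} + \frac{10}{7} \cdot 6 + 6 x\right) + a\right) = x \left(\left(2 x + \frac{5}{7} \cdot 36 + \frac{60}{7} + 6 x\right) + a\right) = x \left(\left(2 x + \frac{180}{7} + \frac{60}{7} + 6 x\right) + a\right) = x \left(\left(\frac{240}{7} + 8 x\right) + a\right) = x \left(\frac{240}{7} + a + 8 x\right)$)
$E = \frac{10263616}{7}$ ($E = - 4 \left(564 + \frac{1}{7} \cdot 8 \left(240 + 7 \cdot 19 + 56 \cdot 8\right)\right) \left(-244\right) = - 4 \left(564 + \frac{1}{7} \cdot 8 \left(240 + 133 + 448\right)\right) \left(-244\right) = - 4 \left(564 + \frac{1}{7} \cdot 8 \cdot 821\right) \left(-244\right) = - 4 \left(564 + \frac{6568}{7}\right) \left(-244\right) = - 4 \cdot \frac{10516}{7} \left(-244\right) = \left(-4\right) \left(- \frac{2565904}{7}\right) = \frac{10263616}{7} \approx 1.4662 \cdot 10^{6}$)
$-4245650 - \frac{1}{E} = -4245650 - \frac{1}{\frac{10263616}{7}} = -4245650 - \frac{7}{10263616} = - \frac{43575721270407}{10263616}$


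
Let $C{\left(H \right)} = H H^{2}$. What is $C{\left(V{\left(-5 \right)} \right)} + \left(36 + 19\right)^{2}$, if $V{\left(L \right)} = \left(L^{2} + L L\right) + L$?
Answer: $94150$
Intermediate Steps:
$V{\left(L \right)} = L + 2 L^{2}$ ($V{\left(L \right)} = \left(L^{2} + L^{2}\right) + L = 2 L^{2} + L = L + 2 L^{2}$)
$C{\left(H \right)} = H^{3}$
$C{\left(V{\left(-5 \right)} \right)} + \left(36 + 19\right)^{2} = \left(- 5 \left(1 + 2 \left(-5\right)\right)\right)^{3} + \left(36 + 19\right)^{2} = \left(- 5 \left(1 - 10\right)\right)^{3} + 55^{2} = \left(\left(-5\right) \left(-9\right)\right)^{3} + 3025 = 45^{3} + 3025 = 91125 + 3025 = 94150$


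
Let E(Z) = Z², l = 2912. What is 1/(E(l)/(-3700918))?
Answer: -142343/326144 ≈ -0.43644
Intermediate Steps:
1/(E(l)/(-3700918)) = 1/(2912²/(-3700918)) = 1/(8479744*(-1/3700918)) = 1/(-326144/142343) = -142343/326144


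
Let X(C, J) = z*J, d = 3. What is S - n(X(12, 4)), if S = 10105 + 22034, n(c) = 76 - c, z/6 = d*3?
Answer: 32279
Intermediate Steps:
z = 54 (z = 6*(3*3) = 6*9 = 54)
X(C, J) = 54*J
S = 32139
S - n(X(12, 4)) = 32139 - (76 - 54*4) = 32139 - (76 - 1*216) = 32139 - (76 - 216) = 32139 - 1*(-140) = 32139 + 140 = 32279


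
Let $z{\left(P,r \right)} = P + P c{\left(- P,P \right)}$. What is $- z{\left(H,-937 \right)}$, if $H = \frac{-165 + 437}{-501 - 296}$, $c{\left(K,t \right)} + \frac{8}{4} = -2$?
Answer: $- \frac{816}{797} \approx -1.0238$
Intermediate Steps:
$c{\left(K,t \right)} = -4$ ($c{\left(K,t \right)} = -2 - 2 = -4$)
$H = - \frac{272}{797}$ ($H = \frac{272}{-797} = 272 \left(- \frac{1}{797}\right) = - \frac{272}{797} \approx -0.34128$)
$z{\left(P,r \right)} = - 3 P$ ($z{\left(P,r \right)} = P + P \left(-4\right) = P - 4 P = - 3 P$)
$- z{\left(H,-937 \right)} = - \frac{\left(-3\right) \left(-272\right)}{797} = \left(-1\right) \frac{816}{797} = - \frac{816}{797}$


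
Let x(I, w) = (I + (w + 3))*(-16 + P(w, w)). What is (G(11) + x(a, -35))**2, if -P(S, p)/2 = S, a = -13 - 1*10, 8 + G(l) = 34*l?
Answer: 6780816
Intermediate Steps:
G(l) = -8 + 34*l
a = -23 (a = -13 - 10 = -23)
P(S, p) = -2*S
x(I, w) = (-16 - 2*w)*(3 + I + w) (x(I, w) = (I + (w + 3))*(-16 - 2*w) = (I + (3 + w))*(-16 - 2*w) = (3 + I + w)*(-16 - 2*w) = (-16 - 2*w)*(3 + I + w))
(G(11) + x(a, -35))**2 = ((-8 + 34*11) + (-48 - 22*(-35) - 16*(-23) - 2*(-35)**2 - 2*(-23)*(-35)))**2 = ((-8 + 374) + (-48 + 770 + 368 - 2*1225 - 1610))**2 = (366 + (-48 + 770 + 368 - 2450 - 1610))**2 = (366 - 2970)**2 = (-2604)**2 = 6780816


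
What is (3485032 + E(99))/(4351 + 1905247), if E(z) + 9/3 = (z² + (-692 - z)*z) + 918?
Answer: 3417439/1909598 ≈ 1.7896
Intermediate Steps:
E(z) = 915 + z² + z*(-692 - z) (E(z) = -3 + ((z² + (-692 - z)*z) + 918) = -3 + ((z² + z*(-692 - z)) + 918) = -3 + (918 + z² + z*(-692 - z)) = 915 + z² + z*(-692 - z))
(3485032 + E(99))/(4351 + 1905247) = (3485032 + (915 - 692*99))/(4351 + 1905247) = (3485032 + (915 - 68508))/1909598 = (3485032 - 67593)*(1/1909598) = 3417439*(1/1909598) = 3417439/1909598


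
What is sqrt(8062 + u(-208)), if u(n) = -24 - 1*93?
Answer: sqrt(7945) ≈ 89.135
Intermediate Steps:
u(n) = -117 (u(n) = -24 - 93 = -117)
sqrt(8062 + u(-208)) = sqrt(8062 - 117) = sqrt(7945)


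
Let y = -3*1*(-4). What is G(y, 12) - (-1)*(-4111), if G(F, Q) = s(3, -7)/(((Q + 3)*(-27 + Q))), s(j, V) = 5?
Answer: -184996/45 ≈ -4111.0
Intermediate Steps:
y = 12 (y = -3*(-4) = 12)
G(F, Q) = 5/((-27 + Q)*(3 + Q)) (G(F, Q) = 5/(((Q + 3)*(-27 + Q))) = 5/(((3 + Q)*(-27 + Q))) = 5/(((-27 + Q)*(3 + Q))) = 5*(1/((-27 + Q)*(3 + Q))) = 5/((-27 + Q)*(3 + Q)))
G(y, 12) - (-1)*(-4111) = 5/(-81 + 12² - 24*12) - (-1)*(-4111) = 5/(-81 + 144 - 288) - 1*4111 = 5/(-225) - 4111 = 5*(-1/225) - 4111 = -1/45 - 4111 = -184996/45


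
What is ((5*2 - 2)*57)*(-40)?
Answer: -18240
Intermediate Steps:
((5*2 - 2)*57)*(-40) = ((10 - 2)*57)*(-40) = (8*57)*(-40) = 456*(-40) = -18240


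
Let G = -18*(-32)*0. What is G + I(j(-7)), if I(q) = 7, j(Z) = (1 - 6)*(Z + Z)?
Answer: 7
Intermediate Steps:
j(Z) = -10*Z
G = 0 (G = 576*0 = 0)
G + I(j(-7)) = 0 + 7 = 7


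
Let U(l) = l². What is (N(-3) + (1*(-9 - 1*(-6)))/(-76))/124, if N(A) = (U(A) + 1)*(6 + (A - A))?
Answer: 4563/9424 ≈ 0.48419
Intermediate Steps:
N(A) = 6 + 6*A² (N(A) = (A² + 1)*(6 + (A - A)) = (1 + A²)*(6 + 0) = (1 + A²)*6 = 6 + 6*A²)
(N(-3) + (1*(-9 - 1*(-6)))/(-76))/124 = ((6 + 6*(-3)²) + (1*(-9 - 1*(-6)))/(-76))/124 = ((6 + 6*9) + (1*(-9 + 6))*(-1/76))*(1/124) = ((6 + 54) + (1*(-3))*(-1/76))*(1/124) = (60 - 3*(-1/76))*(1/124) = (60 + 3/76)*(1/124) = (4563/76)*(1/124) = 4563/9424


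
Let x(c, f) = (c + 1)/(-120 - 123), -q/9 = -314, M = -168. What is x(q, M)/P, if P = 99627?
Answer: -257/2200851 ≈ -0.00011677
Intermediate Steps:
q = 2826 (q = -9*(-314) = 2826)
x(c, f) = -1/243 - c/243 (x(c, f) = (1 + c)/(-243) = (1 + c)*(-1/243) = -1/243 - c/243)
x(q, M)/P = (-1/243 - 1/243*2826)/99627 = (-1/243 - 314/27)*(1/99627) = -2827/243*1/99627 = -257/2200851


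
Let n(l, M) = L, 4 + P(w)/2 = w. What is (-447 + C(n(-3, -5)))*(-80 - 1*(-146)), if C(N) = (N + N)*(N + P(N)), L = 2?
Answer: -30030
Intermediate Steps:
P(w) = -8 + 2*w
n(l, M) = 2
C(N) = 2*N*(-8 + 3*N) (C(N) = (N + N)*(N + (-8 + 2*N)) = (2*N)*(-8 + 3*N) = 2*N*(-8 + 3*N))
(-447 + C(n(-3, -5)))*(-80 - 1*(-146)) = (-447 + 2*2*(-8 + 3*2))*(-80 - 1*(-146)) = (-447 + 2*2*(-8 + 6))*(-80 + 146) = (-447 + 2*2*(-2))*66 = (-447 - 8)*66 = -455*66 = -30030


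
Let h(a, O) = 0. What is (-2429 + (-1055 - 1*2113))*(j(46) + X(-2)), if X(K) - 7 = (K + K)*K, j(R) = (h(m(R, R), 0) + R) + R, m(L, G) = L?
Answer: -598879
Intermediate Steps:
j(R) = 2*R (j(R) = (0 + R) + R = R + R = 2*R)
X(K) = 7 + 2*K² (X(K) = 7 + (K + K)*K = 7 + (2*K)*K = 7 + 2*K²)
(-2429 + (-1055 - 1*2113))*(j(46) + X(-2)) = (-2429 + (-1055 - 1*2113))*(2*46 + (7 + 2*(-2)²)) = (-2429 + (-1055 - 2113))*(92 + (7 + 2*4)) = (-2429 - 3168)*(92 + (7 + 8)) = -5597*(92 + 15) = -5597*107 = -598879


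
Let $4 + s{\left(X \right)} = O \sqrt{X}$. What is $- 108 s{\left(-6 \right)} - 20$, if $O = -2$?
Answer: $412 + 216 i \sqrt{6} \approx 412.0 + 529.09 i$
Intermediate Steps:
$s{\left(X \right)} = -4 - 2 \sqrt{X}$
$- 108 s{\left(-6 \right)} - 20 = - 108 \left(-4 - 2 \sqrt{-6}\right) - 20 = - 108 \left(-4 - 2 i \sqrt{6}\right) - 20 = \left(432 + 216 i \sqrt{6}\right) - 20 = 412 + 216 i \sqrt{6}$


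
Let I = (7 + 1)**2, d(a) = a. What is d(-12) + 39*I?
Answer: 2484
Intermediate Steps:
I = 64 (I = 8**2 = 64)
d(-12) + 39*I = -12 + 39*64 = -12 + 2496 = 2484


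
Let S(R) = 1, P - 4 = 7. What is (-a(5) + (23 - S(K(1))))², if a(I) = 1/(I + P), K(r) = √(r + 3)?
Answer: 123201/256 ≈ 481.25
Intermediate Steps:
P = 11 (P = 4 + 7 = 11)
K(r) = √(3 + r)
a(I) = 1/(11 + I) (a(I) = 1/(I + 11) = 1/(11 + I))
(-a(5) + (23 - S(K(1))))² = (-1/(11 + 5) + (23 - 1*1))² = (-1/16 + (23 - 1))² = (-1*1/16 + 22)² = (-1/16 + 22)² = (351/16)² = 123201/256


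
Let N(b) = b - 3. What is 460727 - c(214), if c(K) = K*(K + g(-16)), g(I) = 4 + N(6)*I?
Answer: 424347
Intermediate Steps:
N(b) = -3 + b
g(I) = 4 + 3*I (g(I) = 4 + (-3 + 6)*I = 4 + 3*I)
c(K) = K*(-44 + K) (c(K) = K*(K + (4 + 3*(-16))) = K*(K + (4 - 48)) = K*(K - 44) = K*(-44 + K))
460727 - c(214) = 460727 - 214*(-44 + 214) = 460727 - 214*170 = 460727 - 1*36380 = 460727 - 36380 = 424347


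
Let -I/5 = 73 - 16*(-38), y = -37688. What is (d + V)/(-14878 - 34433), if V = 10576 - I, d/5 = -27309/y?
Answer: -527052473/1858432968 ≈ -0.28360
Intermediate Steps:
d = 136545/37688 (d = 5*(-27309/(-37688)) = 5*(-27309*(-1/37688)) = 5*(27309/37688) = 136545/37688 ≈ 3.6230)
I = -3405 (I = -5*(73 - 16*(-38)) = -5*(73 + 608) = -5*681 = -3405)
V = 13981 (V = 10576 - 1*(-3405) = 10576 + 3405 = 13981)
(d + V)/(-14878 - 34433) = (136545/37688 + 13981)/(-14878 - 34433) = (527052473/37688)/(-49311) = (527052473/37688)*(-1/49311) = -527052473/1858432968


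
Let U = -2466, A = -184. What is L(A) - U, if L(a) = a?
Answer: 2282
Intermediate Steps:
L(A) - U = -184 - 1*(-2466) = -184 + 2466 = 2282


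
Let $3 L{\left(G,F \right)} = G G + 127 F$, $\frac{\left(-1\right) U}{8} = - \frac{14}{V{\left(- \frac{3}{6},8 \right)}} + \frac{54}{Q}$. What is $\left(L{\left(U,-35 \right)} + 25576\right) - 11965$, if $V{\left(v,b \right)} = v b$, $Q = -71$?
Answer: $\frac{185853044}{15123} \approx 12289.0$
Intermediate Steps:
$V{\left(v,b \right)} = b v$
$U = - \frac{1556}{71}$ ($U = - 8 \left(- \frac{14}{8 \left(- \frac{3}{6}\right)} + \frac{54}{-71}\right) = - 8 \left(- \frac{14}{8 \left(\left(-3\right) \frac{1}{6}\right)} + 54 \left(- \frac{1}{71}\right)\right) = - 8 \left(- \frac{14}{8 \left(- \frac{1}{2}\right)} - \frac{54}{71}\right) = - 8 \left(- \frac{14}{-4} - \frac{54}{71}\right) = - 8 \left(\left(-14\right) \left(- \frac{1}{4}\right) - \frac{54}{71}\right) = - 8 \left(\frac{7}{2} - \frac{54}{71}\right) = \left(-8\right) \frac{389}{142} = - \frac{1556}{71} \approx -21.915$)
$L{\left(G,F \right)} = \frac{G^{2}}{3} + \frac{127 F}{3}$ ($L{\left(G,F \right)} = \frac{G G + 127 F}{3} = \frac{G^{2} + 127 F}{3} = \frac{G^{2}}{3} + \frac{127 F}{3}$)
$\left(L{\left(U,-35 \right)} + 25576\right) - 11965 = \left(\left(\frac{\left(- \frac{1556}{71}\right)^{2}}{3} + \frac{127}{3} \left(-35\right)\right) + 25576\right) - 11965 = \left(\left(\frac{1}{3} \cdot \frac{2421136}{5041} - \frac{4445}{3}\right) + 25576\right) - 11965 = \left(\left(\frac{2421136}{15123} - \frac{4445}{3}\right) + 25576\right) - 11965 = \left(- \frac{19986109}{15123} + 25576\right) - 11965 = \frac{366799739}{15123} - 11965 = \frac{185853044}{15123}$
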